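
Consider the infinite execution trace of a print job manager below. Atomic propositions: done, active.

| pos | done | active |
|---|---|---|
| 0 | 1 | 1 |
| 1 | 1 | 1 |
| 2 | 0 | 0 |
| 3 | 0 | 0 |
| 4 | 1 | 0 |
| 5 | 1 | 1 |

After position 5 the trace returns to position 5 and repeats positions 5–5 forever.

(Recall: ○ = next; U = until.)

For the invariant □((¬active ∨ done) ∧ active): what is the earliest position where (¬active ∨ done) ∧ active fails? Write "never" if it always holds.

Check (¬active ∨ done) ∧ active at each position in order: 0 ✓, 1 ✓.
At position 2 the labels are {}, so (¬active ∨ done) ∧ active is false there. This is the first violation.

2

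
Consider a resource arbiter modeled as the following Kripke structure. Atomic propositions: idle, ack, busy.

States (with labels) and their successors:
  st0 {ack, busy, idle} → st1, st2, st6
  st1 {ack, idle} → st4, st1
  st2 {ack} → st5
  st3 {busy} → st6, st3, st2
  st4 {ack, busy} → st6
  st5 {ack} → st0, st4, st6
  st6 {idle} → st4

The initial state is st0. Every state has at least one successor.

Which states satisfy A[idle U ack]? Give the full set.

{st0, st1, st2, st4, st5, st6}

States satisfying idle: {st0, st1, st6}.
States satisfying ack: {st0, st1, st2, st4, st5}.
States satisfying A[idle U ack]: {st0, st1, st2, st4, st5, st6}.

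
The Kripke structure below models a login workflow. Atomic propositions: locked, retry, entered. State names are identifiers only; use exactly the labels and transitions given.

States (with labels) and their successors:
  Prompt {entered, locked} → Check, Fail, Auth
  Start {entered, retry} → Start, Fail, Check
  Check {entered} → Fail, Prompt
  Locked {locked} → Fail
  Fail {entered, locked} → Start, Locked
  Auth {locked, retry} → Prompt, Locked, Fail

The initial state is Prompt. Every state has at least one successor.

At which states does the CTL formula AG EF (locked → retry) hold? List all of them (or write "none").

{Prompt, Start, Check, Locked, Fail, Auth}

States satisfying EF (locked → retry): {Prompt, Start, Check, Locked, Fail, Auth}.
States satisfying AG EF (locked → retry): {Prompt, Start, Check, Locked, Fail, Auth}.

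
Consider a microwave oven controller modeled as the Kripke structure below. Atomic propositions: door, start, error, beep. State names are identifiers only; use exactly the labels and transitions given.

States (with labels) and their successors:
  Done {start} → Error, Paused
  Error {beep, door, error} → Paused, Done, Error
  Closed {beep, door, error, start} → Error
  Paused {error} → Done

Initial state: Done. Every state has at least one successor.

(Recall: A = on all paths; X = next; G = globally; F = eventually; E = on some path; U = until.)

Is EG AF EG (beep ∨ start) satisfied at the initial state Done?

Holds

States satisfying AF EG (beep ∨ start): {Done, Error, Closed, Paused}.
States satisfying EG AF EG (beep ∨ start): {Done, Error, Closed, Paused}.
Done ∈ Sat(EG AF EG (beep ∨ start)).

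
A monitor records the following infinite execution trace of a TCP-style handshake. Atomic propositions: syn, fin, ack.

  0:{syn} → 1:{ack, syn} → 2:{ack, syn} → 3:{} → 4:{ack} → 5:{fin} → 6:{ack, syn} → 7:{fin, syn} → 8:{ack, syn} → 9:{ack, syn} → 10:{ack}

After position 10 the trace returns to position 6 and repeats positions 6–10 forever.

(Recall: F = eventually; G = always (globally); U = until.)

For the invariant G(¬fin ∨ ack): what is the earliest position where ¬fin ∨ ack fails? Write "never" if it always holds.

Check ¬fin ∨ ack at each position in order: 0 ✓, 1 ✓, 2 ✓, 3 ✓, 4 ✓.
At position 5 the labels are {fin}, so ¬fin ∨ ack is false there. This is the first violation.

5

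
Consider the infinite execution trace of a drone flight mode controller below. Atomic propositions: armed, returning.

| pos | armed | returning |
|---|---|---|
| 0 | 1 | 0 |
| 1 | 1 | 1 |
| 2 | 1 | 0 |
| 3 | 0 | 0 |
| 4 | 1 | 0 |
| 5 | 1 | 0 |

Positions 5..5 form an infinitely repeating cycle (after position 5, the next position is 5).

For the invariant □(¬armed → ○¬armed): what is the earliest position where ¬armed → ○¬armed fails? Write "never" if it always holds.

Check ¬armed → ○¬armed at each position in order: 0 ✓, 1 ✓, 2 ✓.
At position 3 the labels are {} and the next position 4 has {armed}, so ¬armed → ○¬armed is false there. This is the first violation.

3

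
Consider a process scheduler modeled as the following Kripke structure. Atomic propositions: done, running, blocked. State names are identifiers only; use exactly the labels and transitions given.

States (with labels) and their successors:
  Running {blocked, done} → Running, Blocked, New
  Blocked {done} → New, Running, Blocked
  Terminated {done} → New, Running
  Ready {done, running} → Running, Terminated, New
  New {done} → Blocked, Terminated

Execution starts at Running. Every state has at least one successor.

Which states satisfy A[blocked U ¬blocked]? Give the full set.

States satisfying blocked: {Running}.
States satisfying ¬blocked: {Blocked, Terminated, Ready, New}.
States satisfying A[blocked U ¬blocked]: {Blocked, Terminated, Ready, New}.

{Blocked, Terminated, Ready, New}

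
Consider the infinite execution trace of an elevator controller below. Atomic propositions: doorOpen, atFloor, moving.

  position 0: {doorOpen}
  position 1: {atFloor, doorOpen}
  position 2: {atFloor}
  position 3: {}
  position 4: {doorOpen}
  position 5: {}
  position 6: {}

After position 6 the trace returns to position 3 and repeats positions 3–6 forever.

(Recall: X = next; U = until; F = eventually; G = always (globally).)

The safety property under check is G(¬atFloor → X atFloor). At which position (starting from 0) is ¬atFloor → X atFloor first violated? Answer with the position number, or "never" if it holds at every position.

3

Check ¬atFloor → X atFloor at each position in order: 0 ✓, 1 ✓, 2 ✓.
At position 3 the labels are {} and the next position 4 has {doorOpen}, so ¬atFloor → X atFloor is false there. This is the first violation.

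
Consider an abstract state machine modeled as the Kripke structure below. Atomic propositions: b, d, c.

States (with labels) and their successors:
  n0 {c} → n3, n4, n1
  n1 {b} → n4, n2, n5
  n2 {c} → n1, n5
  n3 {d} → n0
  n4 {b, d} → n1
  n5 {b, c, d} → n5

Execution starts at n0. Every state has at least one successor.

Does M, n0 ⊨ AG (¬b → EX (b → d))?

Holds

States satisfying ¬b → EX (b → d): {n0, n1, n2, n3, n4, n5}.
States satisfying AG (¬b → EX (b → d)): {n0, n1, n2, n3, n4, n5}.
Every state reachable from n0 satisfies ¬b → EX (b → d).
n0 ∈ Sat(AG (¬b → EX (b → d))).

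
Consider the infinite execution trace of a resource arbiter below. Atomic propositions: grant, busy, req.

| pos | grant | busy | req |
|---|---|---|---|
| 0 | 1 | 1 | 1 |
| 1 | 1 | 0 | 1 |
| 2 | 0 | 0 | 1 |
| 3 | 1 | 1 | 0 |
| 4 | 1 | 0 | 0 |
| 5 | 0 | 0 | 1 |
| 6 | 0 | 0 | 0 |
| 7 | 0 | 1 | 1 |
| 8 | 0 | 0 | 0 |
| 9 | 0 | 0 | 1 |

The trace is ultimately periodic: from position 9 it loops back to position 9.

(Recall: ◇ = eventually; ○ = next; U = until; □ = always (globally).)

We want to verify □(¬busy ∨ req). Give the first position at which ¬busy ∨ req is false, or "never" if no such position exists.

Check ¬busy ∨ req at each position in order: 0 ✓, 1 ✓, 2 ✓.
At position 3 the labels are {busy, grant}, so ¬busy ∨ req is false there. This is the first violation.

3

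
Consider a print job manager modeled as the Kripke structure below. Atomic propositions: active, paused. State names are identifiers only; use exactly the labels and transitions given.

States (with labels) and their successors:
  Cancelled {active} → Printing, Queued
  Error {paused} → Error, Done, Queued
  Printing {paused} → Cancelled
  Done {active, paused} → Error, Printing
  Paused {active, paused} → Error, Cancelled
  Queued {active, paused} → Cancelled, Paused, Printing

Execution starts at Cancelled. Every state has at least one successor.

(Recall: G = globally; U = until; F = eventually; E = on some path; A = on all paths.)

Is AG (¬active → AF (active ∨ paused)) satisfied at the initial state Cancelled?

States satisfying ¬active → AF (active ∨ paused): {Cancelled, Error, Printing, Done, Paused, Queued}.
States satisfying AG (¬active → AF (active ∨ paused)): {Cancelled, Error, Printing, Done, Paused, Queued}.
Every state reachable from Cancelled satisfies ¬active → AF (active ∨ paused).
Cancelled ∈ Sat(AG (¬active → AF (active ∨ paused))).

Holds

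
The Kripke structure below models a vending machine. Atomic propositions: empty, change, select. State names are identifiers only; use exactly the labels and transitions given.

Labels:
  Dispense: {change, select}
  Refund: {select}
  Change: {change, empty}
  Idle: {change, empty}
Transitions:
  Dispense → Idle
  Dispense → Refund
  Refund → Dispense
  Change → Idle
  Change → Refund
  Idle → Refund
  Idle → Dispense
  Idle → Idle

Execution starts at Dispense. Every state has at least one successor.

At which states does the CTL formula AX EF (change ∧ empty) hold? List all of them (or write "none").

{Dispense, Refund, Change, Idle}

States satisfying EF (change ∧ empty): {Dispense, Refund, Change, Idle}.
States satisfying AX EF (change ∧ empty): {Dispense, Refund, Change, Idle}.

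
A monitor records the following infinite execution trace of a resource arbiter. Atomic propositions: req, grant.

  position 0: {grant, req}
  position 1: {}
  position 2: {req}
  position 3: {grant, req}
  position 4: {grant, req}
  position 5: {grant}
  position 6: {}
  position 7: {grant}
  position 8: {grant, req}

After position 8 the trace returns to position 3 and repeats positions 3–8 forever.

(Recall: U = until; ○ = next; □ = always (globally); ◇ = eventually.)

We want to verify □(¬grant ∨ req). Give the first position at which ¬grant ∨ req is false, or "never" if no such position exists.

Check ¬grant ∨ req at each position in order: 0 ✓, 1 ✓, 2 ✓, 3 ✓, 4 ✓.
At position 5 the labels are {grant}, so ¬grant ∨ req is false there. This is the first violation.

5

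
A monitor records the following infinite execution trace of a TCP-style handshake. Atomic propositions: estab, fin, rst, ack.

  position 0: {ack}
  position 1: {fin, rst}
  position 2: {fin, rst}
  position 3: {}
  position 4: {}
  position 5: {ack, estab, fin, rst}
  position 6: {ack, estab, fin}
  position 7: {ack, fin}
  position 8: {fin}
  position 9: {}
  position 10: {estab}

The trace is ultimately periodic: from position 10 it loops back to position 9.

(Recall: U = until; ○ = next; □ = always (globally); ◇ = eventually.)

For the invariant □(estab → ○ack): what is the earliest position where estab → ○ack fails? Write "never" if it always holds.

10

Check estab → ○ack at each position in order: 0 ✓, 1 ✓, 2 ✓, 3 ✓, 4 ✓, 5 ✓, 6 ✓, 7 ✓, 8 ✓, 9 ✓.
At position 10 the labels are {estab} and the next position 9 has {}, so estab → ○ack is false there. This is the first violation.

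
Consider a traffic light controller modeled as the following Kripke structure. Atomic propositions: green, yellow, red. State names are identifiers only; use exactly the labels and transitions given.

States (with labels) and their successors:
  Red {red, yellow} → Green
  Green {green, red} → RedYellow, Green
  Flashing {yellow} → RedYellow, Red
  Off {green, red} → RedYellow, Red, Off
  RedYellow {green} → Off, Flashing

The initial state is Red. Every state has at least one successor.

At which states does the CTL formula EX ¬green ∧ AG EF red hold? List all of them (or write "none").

States satisfying ¬green: {Red, Flashing}.
States satisfying EX ¬green: {Flashing, Off, RedYellow}.
States satisfying EF red: {Red, Green, Flashing, Off, RedYellow}.
States satisfying AG EF red: {Red, Green, Flashing, Off, RedYellow}.
States satisfying EX ¬green ∧ AG EF red: {Flashing, Off, RedYellow}.

{Flashing, Off, RedYellow}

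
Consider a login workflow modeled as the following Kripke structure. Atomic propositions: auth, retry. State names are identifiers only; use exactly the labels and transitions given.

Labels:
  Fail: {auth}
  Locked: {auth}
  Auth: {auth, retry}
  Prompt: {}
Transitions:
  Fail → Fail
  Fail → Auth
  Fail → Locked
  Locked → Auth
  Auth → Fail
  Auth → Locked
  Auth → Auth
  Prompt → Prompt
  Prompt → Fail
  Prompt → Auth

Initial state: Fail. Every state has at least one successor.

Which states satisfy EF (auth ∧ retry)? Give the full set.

States satisfying auth ∧ retry: {Auth}.
States satisfying EF (auth ∧ retry): {Fail, Locked, Auth, Prompt}.

{Fail, Locked, Auth, Prompt}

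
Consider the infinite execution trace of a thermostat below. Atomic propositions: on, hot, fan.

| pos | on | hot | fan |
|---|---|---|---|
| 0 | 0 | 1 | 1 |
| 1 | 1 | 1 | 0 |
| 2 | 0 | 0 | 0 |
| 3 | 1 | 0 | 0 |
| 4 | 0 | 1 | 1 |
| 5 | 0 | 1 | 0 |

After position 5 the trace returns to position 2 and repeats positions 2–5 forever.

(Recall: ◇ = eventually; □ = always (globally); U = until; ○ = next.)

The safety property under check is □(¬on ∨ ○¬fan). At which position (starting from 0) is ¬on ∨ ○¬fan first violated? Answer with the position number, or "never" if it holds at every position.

3

Check ¬on ∨ ○¬fan at each position in order: 0 ✓, 1 ✓, 2 ✓.
At position 3 the labels are {on} and the next position 4 has {fan, hot}, so ¬on ∨ ○¬fan is false there. This is the first violation.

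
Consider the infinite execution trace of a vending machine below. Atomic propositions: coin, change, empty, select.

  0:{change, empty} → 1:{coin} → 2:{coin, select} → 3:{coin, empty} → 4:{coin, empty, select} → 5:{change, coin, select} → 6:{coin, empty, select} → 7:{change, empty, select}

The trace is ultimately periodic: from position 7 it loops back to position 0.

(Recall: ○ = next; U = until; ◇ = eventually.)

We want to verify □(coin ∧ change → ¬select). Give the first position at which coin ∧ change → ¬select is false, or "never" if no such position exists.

Check coin ∧ change → ¬select at each position in order: 0 ✓, 1 ✓, 2 ✓, 3 ✓, 4 ✓.
At position 5 the labels are {change, coin, select}, so coin ∧ change → ¬select is false there. This is the first violation.

5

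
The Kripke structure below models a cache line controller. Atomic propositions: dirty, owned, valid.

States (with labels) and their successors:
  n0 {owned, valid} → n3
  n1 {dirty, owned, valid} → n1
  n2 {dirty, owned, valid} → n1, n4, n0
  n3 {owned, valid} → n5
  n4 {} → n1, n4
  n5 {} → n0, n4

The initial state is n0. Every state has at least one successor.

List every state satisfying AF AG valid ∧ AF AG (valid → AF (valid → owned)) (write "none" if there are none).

{n1}

States satisfying AG valid: {n1}.
States satisfying AF AG valid: {n1}.
States satisfying AG (valid → AF (valid → owned)): {n0, n1, n2, n3, n4, n5}.
States satisfying AF AG (valid → AF (valid → owned)): {n0, n1, n2, n3, n4, n5}.
States satisfying AF AG valid ∧ AF AG (valid → AF (valid → owned)): {n1}.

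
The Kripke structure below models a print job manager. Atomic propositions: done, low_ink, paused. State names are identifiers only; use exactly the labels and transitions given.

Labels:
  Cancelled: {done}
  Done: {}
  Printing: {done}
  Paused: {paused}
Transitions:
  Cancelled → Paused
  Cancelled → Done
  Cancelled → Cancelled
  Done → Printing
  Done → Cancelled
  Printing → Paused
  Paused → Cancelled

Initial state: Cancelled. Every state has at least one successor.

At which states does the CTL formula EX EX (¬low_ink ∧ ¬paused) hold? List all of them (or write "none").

{Cancelled, Done, Printing, Paused}

States satisfying EX (¬low_ink ∧ ¬paused): {Cancelled, Done, Paused}.
States satisfying EX EX (¬low_ink ∧ ¬paused): {Cancelled, Done, Printing, Paused}.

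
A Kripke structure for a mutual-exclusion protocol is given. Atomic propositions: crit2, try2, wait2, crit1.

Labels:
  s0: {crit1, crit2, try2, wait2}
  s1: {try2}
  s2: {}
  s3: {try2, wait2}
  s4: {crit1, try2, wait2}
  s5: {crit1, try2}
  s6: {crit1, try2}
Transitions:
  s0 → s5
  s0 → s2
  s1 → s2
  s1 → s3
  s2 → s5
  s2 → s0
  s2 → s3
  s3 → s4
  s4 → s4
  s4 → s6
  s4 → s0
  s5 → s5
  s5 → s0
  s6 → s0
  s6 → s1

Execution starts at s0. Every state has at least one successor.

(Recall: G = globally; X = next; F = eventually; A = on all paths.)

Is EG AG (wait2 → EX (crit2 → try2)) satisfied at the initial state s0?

States satisfying AG (wait2 → EX (crit2 → try2)): {s0, s1, s2, s3, s4, s5, s6}.
States satisfying EG AG (wait2 → EX (crit2 → try2)): {s0, s1, s2, s3, s4, s5, s6}.
s0 ∈ Sat(EG AG (wait2 → EX (crit2 → try2))).

Yes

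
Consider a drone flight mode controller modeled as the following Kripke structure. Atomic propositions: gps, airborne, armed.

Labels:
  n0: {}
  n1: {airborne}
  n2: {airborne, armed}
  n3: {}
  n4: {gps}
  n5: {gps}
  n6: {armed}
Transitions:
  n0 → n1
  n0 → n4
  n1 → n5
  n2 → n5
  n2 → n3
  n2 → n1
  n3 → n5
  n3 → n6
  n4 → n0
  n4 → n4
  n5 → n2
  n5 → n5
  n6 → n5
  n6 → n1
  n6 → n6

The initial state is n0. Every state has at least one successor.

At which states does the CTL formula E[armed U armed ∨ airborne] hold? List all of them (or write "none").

{n1, n2, n6}

States satisfying armed: {n2, n6}.
States satisfying armed ∨ airborne: {n1, n2, n6}.
States satisfying E[armed U armed ∨ airborne]: {n1, n2, n6}.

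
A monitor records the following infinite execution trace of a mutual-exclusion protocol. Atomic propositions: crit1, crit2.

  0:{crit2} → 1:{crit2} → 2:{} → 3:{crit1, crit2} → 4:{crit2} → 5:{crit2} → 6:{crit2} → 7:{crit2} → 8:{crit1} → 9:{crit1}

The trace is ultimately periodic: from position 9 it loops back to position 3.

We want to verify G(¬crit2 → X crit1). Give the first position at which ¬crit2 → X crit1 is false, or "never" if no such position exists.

never

¬crit2 → X crit1 holds at every position 0..9, and those are all the positions the trace ever visits, so the invariant G(¬crit2 → X crit1) is never violated.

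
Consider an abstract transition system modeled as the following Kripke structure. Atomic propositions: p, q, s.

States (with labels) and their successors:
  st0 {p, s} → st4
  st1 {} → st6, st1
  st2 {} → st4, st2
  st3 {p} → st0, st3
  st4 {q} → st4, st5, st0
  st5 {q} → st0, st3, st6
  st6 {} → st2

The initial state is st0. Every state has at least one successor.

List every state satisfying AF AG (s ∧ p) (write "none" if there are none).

States satisfying AG (s ∧ p): ∅.
States satisfying AF AG (s ∧ p): ∅.

none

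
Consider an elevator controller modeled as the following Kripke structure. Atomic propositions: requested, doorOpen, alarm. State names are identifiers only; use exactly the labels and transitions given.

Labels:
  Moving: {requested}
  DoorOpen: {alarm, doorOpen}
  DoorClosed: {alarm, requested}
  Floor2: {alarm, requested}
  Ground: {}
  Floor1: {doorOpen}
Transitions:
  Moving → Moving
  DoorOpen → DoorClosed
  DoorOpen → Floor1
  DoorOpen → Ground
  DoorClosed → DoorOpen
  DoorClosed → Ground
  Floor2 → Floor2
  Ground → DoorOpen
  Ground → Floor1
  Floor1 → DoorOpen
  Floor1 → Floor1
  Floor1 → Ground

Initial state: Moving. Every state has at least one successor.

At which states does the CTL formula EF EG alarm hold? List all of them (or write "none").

{DoorOpen, DoorClosed, Floor2, Ground, Floor1}

States satisfying EG alarm: {DoorOpen, DoorClosed, Floor2}.
States satisfying EF EG alarm: {DoorOpen, DoorClosed, Floor2, Ground, Floor1}.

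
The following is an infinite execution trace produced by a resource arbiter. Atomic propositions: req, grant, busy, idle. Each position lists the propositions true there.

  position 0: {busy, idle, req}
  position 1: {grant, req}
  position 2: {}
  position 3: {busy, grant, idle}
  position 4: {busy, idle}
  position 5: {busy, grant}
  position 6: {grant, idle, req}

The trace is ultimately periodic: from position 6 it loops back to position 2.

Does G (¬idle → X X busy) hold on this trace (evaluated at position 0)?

Does not hold

¬idle → X X busy must hold at every position from 0 onward. It fails at position 5, so G (¬idle → X X busy) is false.
Positions where ¬idle holds: 1, 2, 5.
Check X X busy at each: 1→ok, 2→ok, 5→fails.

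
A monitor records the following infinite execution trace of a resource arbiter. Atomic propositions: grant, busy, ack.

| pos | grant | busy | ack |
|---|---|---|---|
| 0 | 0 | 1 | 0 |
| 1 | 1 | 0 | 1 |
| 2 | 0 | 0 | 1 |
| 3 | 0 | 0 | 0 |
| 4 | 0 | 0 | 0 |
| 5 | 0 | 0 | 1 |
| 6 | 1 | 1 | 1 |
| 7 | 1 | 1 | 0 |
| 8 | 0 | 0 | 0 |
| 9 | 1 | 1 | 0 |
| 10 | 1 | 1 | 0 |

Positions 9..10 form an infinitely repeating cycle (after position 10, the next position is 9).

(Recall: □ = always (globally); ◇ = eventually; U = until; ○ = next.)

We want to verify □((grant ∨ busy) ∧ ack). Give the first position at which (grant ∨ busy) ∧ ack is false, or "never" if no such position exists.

At position 0 the labels are {busy}, so (grant ∨ busy) ∧ ack is false there. This is the first violation.

0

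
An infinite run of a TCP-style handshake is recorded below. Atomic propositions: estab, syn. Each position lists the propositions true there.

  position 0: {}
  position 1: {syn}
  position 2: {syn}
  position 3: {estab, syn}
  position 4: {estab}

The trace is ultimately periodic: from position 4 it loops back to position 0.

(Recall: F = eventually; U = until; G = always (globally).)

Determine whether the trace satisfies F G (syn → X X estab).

Does not hold

G (syn → X X estab) is false at every position 0..4, so it never becomes true and F G (syn → X X estab) fails.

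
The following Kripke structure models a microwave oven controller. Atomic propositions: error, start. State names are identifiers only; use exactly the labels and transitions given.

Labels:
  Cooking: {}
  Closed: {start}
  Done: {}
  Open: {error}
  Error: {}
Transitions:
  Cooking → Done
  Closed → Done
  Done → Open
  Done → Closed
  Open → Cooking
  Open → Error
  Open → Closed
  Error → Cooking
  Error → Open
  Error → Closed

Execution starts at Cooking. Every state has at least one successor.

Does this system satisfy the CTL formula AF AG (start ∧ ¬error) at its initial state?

States satisfying AG (start ∧ ¬error): ∅.
States satisfying AF AG (start ∧ ¬error): ∅.
There is a path from Cooking along which AG (start ∧ ¬error) never holds.
Cooking ∉ Sat(AF AG (start ∧ ¬error)).

Does not hold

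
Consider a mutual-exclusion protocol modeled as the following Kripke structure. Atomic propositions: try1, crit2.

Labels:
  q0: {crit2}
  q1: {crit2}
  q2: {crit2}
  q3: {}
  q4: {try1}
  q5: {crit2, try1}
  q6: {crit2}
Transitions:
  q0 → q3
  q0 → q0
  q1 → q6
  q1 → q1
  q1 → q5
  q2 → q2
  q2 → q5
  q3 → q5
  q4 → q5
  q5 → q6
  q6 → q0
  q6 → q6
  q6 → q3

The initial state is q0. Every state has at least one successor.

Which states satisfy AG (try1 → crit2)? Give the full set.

States satisfying try1 → crit2: {q0, q1, q2, q3, q5, q6}.
States satisfying AG (try1 → crit2): {q0, q1, q2, q3, q5, q6}.

{q0, q1, q2, q3, q5, q6}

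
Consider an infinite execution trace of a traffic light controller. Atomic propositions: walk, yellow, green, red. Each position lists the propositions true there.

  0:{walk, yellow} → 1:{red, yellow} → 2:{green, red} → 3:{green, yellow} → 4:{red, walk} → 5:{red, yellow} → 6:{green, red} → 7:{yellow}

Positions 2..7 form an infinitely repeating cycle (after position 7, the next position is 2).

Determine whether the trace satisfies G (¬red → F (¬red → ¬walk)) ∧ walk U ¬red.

¬red → F (¬red → ¬walk) holds at every position 0..7, and those are all positions ever visited, so G (¬red → F (¬red → ¬walk)) holds.
Positions where ¬red holds: 0, 3, 7.
Check F (¬red → ¬walk) at each: 0→ok, 3→ok, 7→ok.
Walking from position 0: ¬red first holds at position 0, and walk holds at every earlier position along the way, so walk U ¬red holds.
At position 0: G (¬red → F (¬red → ¬walk)) is true; walk U ¬red is true; so G (¬red → F (¬red → ¬walk)) ∧ walk U ¬red is true.

Yes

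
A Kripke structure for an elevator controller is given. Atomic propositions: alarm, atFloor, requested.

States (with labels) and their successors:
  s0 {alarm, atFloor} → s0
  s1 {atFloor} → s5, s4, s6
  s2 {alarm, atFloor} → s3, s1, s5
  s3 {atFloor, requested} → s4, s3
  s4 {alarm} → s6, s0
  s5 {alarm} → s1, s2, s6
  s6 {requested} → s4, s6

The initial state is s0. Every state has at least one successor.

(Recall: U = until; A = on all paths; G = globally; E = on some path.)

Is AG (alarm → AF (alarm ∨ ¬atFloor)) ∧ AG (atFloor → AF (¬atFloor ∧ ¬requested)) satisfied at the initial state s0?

No

States satisfying alarm → AF (alarm ∨ ¬atFloor): {s0, s1, s2, s3, s4, s5, s6}.
States satisfying AG (alarm → AF (alarm ∨ ¬atFloor)): {s0, s1, s2, s3, s4, s5, s6}.
States satisfying atFloor → AF (¬atFloor ∧ ¬requested): {s4, s5, s6}.
States satisfying AG (atFloor → AF (¬atFloor ∧ ¬requested)): ∅.
States satisfying AG (alarm → AF (alarm ∨ ¬atFloor)) ∧ AG (atFloor → AF (¬atFloor ∧ ¬requested)): ∅.
s0 ∉ Sat(AG (alarm → AF (alarm ∨ ¬atFloor)) ∧ AG (atFloor → AF (¬atFloor ∧ ¬requested))).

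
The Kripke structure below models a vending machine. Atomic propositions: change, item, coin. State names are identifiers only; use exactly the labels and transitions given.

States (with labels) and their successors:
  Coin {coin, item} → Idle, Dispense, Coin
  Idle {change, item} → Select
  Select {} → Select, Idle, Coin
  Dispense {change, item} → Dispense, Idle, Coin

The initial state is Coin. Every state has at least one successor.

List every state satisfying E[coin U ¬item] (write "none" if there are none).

{Select}

States satisfying coin: {Coin}.
States satisfying ¬item: {Select}.
States satisfying E[coin U ¬item]: {Select}.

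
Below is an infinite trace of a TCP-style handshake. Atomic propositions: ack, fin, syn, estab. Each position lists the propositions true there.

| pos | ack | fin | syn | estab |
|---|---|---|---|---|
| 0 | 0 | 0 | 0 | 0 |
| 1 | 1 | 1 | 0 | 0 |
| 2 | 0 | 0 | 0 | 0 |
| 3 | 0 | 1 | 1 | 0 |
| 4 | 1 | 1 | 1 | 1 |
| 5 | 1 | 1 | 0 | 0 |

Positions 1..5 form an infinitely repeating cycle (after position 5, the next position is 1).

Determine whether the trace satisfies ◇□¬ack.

Violated

□¬ack is false at every position 0..5, so it never becomes true and ◇□¬ack fails.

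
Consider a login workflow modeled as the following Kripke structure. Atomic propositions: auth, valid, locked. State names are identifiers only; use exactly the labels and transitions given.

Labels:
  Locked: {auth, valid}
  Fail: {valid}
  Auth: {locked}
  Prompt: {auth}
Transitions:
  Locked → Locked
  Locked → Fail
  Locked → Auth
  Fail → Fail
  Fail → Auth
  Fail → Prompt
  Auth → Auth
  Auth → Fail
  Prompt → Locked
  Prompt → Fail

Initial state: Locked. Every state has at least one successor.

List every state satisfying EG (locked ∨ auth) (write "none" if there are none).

{Locked, Auth, Prompt}

States satisfying locked ∨ auth: {Locked, Auth, Prompt}.
States satisfying EG (locked ∨ auth): {Locked, Auth, Prompt}.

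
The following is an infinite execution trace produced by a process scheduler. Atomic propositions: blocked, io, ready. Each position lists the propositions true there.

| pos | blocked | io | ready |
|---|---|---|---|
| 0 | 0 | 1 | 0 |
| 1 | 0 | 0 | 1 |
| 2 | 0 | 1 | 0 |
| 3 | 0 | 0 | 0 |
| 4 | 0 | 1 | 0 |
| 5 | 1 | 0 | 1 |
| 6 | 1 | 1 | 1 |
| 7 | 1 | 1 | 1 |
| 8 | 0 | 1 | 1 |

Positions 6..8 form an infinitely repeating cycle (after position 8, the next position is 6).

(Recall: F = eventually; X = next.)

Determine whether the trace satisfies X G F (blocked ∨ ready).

Satisfied

The position after 0 is 1; G F (blocked ∨ ready) is true there.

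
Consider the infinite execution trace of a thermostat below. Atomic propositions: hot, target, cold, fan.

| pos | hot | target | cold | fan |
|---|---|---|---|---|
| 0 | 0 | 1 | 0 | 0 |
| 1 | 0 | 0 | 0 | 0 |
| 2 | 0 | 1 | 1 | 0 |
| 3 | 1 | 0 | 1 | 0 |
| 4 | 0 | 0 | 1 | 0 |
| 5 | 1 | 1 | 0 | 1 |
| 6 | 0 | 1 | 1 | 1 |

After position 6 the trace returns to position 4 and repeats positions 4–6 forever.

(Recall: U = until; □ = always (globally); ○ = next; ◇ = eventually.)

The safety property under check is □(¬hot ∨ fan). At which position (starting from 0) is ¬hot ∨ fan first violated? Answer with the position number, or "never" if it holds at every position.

3

Check ¬hot ∨ fan at each position in order: 0 ✓, 1 ✓, 2 ✓.
At position 3 the labels are {cold, hot}, so ¬hot ∨ fan is false there. This is the first violation.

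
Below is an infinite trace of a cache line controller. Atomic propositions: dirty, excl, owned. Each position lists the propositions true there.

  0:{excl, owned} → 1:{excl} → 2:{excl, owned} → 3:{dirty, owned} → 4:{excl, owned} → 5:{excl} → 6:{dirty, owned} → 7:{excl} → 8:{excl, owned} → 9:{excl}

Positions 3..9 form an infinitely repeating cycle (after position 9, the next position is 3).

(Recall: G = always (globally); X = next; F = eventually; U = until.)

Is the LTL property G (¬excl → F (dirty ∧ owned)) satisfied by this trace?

Holds

¬excl → F (dirty ∧ owned) holds at every position 0..9, and those are all positions ever visited, so G (¬excl → F (dirty ∧ owned)) holds.
Positions where ¬excl holds: 3, 6.
Check F (dirty ∧ owned) at each: 3→ok, 6→ok.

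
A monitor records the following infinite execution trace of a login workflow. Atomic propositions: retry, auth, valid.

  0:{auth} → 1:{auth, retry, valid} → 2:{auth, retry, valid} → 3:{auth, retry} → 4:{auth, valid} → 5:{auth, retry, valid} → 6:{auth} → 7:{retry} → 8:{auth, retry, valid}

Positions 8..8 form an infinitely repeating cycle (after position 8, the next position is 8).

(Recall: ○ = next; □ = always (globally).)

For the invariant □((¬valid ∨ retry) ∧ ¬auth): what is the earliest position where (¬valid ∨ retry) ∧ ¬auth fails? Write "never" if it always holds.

0

At position 0 the labels are {auth}, so (¬valid ∨ retry) ∧ ¬auth is false there. This is the first violation.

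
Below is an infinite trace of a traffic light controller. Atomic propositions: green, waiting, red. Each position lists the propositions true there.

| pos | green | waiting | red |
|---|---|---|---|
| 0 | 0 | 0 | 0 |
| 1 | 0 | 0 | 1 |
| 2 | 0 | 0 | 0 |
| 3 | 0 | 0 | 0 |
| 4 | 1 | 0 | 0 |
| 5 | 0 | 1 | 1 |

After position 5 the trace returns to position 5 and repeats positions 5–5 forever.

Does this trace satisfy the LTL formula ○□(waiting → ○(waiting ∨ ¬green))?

Holds

The position after 0 is 1; □(waiting → ○(waiting ∨ ¬green)) is true there.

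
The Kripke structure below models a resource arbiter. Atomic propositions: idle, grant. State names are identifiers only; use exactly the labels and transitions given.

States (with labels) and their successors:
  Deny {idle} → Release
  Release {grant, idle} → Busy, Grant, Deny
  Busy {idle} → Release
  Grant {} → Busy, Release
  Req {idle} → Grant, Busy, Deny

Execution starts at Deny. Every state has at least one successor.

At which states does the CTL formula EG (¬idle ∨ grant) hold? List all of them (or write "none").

States satisfying ¬idle ∨ grant: {Release, Grant}.
States satisfying EG (¬idle ∨ grant): {Release, Grant}.

{Release, Grant}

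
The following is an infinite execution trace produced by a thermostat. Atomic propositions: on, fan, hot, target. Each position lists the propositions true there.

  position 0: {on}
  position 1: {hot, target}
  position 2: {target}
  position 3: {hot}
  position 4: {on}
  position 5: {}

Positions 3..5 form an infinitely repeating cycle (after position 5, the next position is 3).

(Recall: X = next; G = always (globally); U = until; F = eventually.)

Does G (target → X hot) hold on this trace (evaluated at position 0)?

Does not hold

target → X hot must hold at every position from 0 onward. It fails at position 1, so G (target → X hot) is false.
Positions where target holds: 1, 2.
Check X hot at each: 1→fails, 2→ok.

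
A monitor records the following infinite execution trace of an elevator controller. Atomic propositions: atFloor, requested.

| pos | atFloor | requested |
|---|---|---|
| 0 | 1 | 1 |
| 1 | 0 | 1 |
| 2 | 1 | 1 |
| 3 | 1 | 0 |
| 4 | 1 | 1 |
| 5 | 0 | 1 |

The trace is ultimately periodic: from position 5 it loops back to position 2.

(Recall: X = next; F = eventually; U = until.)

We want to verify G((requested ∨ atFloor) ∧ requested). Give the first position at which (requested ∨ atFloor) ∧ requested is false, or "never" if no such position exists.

3

Check (requested ∨ atFloor) ∧ requested at each position in order: 0 ✓, 1 ✓, 2 ✓.
At position 3 the labels are {atFloor}, so (requested ∨ atFloor) ∧ requested is false there. This is the first violation.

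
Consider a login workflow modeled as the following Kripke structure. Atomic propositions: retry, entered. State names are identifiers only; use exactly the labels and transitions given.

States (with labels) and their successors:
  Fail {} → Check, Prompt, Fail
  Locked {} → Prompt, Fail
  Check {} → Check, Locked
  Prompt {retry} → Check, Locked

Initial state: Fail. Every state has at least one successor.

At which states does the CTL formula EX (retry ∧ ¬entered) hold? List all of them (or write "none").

{Fail, Locked}

States satisfying retry ∧ ¬entered: {Prompt}.
States satisfying EX (retry ∧ ¬entered): {Fail, Locked}.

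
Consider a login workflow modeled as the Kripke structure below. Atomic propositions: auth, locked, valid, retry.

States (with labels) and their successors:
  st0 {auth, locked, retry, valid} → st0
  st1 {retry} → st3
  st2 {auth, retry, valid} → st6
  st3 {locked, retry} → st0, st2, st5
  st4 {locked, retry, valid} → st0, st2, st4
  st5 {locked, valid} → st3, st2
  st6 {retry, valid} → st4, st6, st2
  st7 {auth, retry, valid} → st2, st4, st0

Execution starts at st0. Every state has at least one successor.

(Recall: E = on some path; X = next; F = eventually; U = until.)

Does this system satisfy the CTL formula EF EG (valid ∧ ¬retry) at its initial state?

States satisfying EG (valid ∧ ¬retry): ∅.
States satisfying EF EG (valid ∧ ¬retry): ∅.
No suitable path/successor from st0 witnesses the formula.
st0 ∉ Sat(EF EG (valid ∧ ¬retry)).

No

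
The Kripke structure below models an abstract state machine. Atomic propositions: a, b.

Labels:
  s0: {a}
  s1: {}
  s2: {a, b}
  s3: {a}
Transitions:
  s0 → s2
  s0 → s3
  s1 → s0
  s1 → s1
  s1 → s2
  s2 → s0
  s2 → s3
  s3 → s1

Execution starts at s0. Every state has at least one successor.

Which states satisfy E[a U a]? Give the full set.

{s0, s2, s3}

States satisfying a: {s0, s2, s3}.
States satisfying E[a U a]: {s0, s2, s3}.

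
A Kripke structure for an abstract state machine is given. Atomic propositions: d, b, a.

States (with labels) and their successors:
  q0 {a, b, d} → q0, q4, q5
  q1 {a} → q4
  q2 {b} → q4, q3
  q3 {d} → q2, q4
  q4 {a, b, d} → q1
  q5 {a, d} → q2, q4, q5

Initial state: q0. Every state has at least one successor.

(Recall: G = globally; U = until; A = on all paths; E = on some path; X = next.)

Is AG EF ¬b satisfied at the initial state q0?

Satisfied

States satisfying EF ¬b: {q0, q1, q2, q3, q4, q5}.
States satisfying AG EF ¬b: {q0, q1, q2, q3, q4, q5}.
Every state reachable from q0 satisfies EF ¬b.
q0 ∈ Sat(AG EF ¬b).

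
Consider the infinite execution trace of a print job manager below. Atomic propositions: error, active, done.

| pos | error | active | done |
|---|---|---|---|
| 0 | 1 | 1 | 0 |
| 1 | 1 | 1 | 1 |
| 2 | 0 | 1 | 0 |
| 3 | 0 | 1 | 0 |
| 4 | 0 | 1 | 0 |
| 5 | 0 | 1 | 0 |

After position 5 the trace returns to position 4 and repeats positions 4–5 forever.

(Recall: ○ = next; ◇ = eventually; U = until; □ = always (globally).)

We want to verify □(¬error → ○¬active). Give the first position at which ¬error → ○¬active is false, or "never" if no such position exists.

Check ¬error → ○¬active at each position in order: 0 ✓, 1 ✓.
At position 2 the labels are {active} and the next position 3 has {active}, so ¬error → ○¬active is false there. This is the first violation.

2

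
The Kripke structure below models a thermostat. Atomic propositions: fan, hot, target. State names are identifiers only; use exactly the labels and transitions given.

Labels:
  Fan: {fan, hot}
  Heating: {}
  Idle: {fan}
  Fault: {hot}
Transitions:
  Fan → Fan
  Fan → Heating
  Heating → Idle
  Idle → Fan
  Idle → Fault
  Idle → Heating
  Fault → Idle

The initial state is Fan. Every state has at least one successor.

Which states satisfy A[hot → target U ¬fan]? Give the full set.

States satisfying hot → target: {Heating, Idle}.
States satisfying ¬fan: {Heating, Fault}.
States satisfying A[hot → target U ¬fan]: {Heating, Fault}.

{Heating, Fault}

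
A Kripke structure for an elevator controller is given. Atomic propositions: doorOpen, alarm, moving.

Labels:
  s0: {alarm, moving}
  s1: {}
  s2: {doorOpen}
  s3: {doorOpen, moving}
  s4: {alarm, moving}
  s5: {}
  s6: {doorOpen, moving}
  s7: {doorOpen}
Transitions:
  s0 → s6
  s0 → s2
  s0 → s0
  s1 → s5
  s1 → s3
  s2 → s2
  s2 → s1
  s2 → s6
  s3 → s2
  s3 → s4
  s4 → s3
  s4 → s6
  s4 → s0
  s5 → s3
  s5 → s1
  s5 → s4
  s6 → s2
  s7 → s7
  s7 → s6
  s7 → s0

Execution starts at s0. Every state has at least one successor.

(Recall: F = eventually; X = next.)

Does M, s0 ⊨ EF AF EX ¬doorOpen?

Yes

States satisfying AF EX ¬doorOpen: {s0, s1, s2, s3, s4, s5, s6, s7}.
States satisfying EF AF EX ¬doorOpen: {s0, s1, s2, s3, s4, s5, s6, s7}.
Some path from s0 reaches a state where AF EX ¬doorOpen holds.
s0 ∈ Sat(EF AF EX ¬doorOpen).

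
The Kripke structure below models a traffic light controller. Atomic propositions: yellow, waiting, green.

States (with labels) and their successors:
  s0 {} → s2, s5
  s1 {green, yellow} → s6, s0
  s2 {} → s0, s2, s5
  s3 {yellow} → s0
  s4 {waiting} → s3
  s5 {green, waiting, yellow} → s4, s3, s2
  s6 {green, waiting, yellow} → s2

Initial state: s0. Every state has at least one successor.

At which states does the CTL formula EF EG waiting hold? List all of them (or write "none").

States satisfying EG waiting: ∅.
States satisfying EF EG waiting: ∅.

none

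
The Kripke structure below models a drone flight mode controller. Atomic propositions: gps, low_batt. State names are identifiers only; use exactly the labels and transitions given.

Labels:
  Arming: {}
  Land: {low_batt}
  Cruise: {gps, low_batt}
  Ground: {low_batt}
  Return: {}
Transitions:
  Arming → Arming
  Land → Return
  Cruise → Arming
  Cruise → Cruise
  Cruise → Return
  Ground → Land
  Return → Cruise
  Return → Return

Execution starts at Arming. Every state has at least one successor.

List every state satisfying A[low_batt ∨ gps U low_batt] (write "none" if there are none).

{Land, Cruise, Ground}

States satisfying low_batt ∨ gps: {Land, Cruise, Ground}.
States satisfying low_batt: {Land, Cruise, Ground}.
States satisfying A[low_batt ∨ gps U low_batt]: {Land, Cruise, Ground}.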